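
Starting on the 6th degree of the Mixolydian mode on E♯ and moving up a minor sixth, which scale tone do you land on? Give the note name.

A#

The scale is E♯ F𝄪 G𝄪 A♯ B♯ C𝄪 D♯.
The 6th degree is C𝄪; a minor sixth above that is A♯ — scale degree 4.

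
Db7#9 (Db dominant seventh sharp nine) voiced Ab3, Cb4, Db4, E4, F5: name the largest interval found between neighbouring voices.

Adjacent intervals: Ab3→Cb4 = minor third; Cb4→Db4 = major second; Db4→E4 = augmented second; E4→F5 = minor ninth.
The largest is E4 to F5, a minor ninth (13 semitones).

minor ninth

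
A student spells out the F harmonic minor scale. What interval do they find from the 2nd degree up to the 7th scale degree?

major sixth

The scale runs F G Ab Bb C Db E.
2nd degree = G; 7th scale degree = E.
G up to E spans 6 letter names and 9 semitones — a major sixth.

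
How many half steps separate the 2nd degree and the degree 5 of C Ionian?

5

The scale is C D E F G A B.
D up to G is a perfect fourth — 5 semitones.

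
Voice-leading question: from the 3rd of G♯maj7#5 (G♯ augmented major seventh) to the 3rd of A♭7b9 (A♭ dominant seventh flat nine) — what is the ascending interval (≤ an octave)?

G♯maj7#5 (G♯ augmented major seventh) has B♯ as its 3rd, and A♭7b9 (A♭ dominant seventh flat nine) has C as its 3rd.
2 letter names make it a second; at 0 semitones (a whole step narrower than major) the quality is diminished.

diminished 2nd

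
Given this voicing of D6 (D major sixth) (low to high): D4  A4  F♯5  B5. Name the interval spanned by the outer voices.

major 13th

The outer voices are D4 and B5.
D up to B spans 13 letter names and 21 semitones — a major thirteenth.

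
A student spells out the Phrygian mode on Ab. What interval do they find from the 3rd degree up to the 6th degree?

perfect fourth

Ab phrygian: Ab Bbb Cb Db Eb Fb Gb.
So we need the interval from Cb up to Fb.
Counting 4 letters and 5 half steps from Cb gives a perfect fourth.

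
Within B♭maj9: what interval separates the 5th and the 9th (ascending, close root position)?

B♭ major ninth: B♭, D, F, A, C.
So we need the interval from F up to C.
Counting 5 letters and 7 half steps from F gives a perfect fifth.

perfect fifth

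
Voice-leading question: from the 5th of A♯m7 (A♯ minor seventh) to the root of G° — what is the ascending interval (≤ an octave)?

The 5th of A♯m7 (A♯ minor seventh) is E♯; the root of G° is G.
3 letter names make it a third; at 2 semitones (a whole step narrower than major) the quality is diminished.

diminished third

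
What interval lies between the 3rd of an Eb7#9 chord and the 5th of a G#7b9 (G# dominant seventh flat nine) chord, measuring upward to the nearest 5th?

The 3rd of Eb7#9 is G; the 5th of G#7b9 (G# dominant seventh flat nine) is D#.
G up to D# is 8 semitones, a half step wider than a perfect fifth, so the interval is augmented.

A5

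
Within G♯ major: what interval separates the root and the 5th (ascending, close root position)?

perfect fifth

G♯maj (G♯ major) is spelled G♯, B♯, D♯.
The root is G♯ and the 5th is D♯.
G♯ up to D♯ spans 5 letter names and 7 semitones — a perfect fifth.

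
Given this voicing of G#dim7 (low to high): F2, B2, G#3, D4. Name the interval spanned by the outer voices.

major thirteenth

The outer voices are F2 and D4.
Counting 13 letters and 21 half steps from F gives a major thirteenth.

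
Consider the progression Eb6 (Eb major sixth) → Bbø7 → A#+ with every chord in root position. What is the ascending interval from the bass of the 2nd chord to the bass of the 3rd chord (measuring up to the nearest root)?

The roots are Bb and A#.
From Bb to A#: 12 semitones over a seventh = augmented.

A7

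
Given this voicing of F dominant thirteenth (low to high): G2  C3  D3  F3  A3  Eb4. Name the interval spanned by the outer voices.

minor thirteenth

The outer voices are G2 and Eb4.
G up to Eb is 20 semitones, a half step narrower than a major thirteenth, so the interval is minor.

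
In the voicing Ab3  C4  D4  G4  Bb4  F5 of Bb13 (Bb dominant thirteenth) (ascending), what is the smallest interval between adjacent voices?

Adjacent intervals: Ab3→C4 = major third; C4→D4 = major second; D4→G4 = perfect fourth; G4→Bb4 = minor third; Bb4→F5 = perfect fifth.
The smallest is C4 to D4, a major second (2 semitones).

major 2nd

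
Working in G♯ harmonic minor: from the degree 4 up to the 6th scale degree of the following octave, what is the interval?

The scale runs G♯ A♯ B C♯ D♯ E F𝄪.
That puts C♯ below E.
10 letter names make it a tenth; at 15 semitones (a half step narrower than major) the quality is minor.

m10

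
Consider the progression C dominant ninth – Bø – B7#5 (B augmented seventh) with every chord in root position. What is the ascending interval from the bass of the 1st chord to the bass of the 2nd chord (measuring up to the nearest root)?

The roots are C and B.
From C to B is 11 semitones, exactly the major seventh.

major 7th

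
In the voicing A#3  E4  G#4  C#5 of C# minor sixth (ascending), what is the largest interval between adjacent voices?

diminished fifth

Adjacent intervals: A#3→E4 = diminished fifth; E4→G#4 = major third; G#4→C#5 = perfect fourth.
The largest is A#3 to E4, a diminished fifth (6 semitones).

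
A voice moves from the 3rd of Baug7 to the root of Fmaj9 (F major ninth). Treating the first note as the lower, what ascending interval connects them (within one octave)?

diminished 3rd

Baug7 has D# as its 3rd, and Fmaj9 (F major ninth) has F as its root.
D# up to F is 2 semitones, a whole step narrower than a major third, so the interval is diminished.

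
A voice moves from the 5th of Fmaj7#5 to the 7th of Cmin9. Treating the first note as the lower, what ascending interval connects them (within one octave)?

d7

The 5th of Fmaj7#5 is C#; the 7th of Cmin9 is Bb.
7 letter names make it a seventh; at 9 semitones (a whole step narrower than major) the quality is diminished.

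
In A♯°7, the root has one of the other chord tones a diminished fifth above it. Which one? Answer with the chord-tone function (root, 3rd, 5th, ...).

The chord tones of A♯ diminished seventh are A♯, C♯, E, G.
The root is A♯. A diminished fifth above A♯ is E.
E is the chord's 5th.

5th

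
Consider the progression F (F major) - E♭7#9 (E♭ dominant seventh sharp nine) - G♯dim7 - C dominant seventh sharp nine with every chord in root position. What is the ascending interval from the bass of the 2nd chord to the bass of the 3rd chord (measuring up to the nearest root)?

augmented 3rd

The roots are E♭ and G♯.
3 letter names make it a third; at 5 semitones (a half step wider than major) the quality is augmented.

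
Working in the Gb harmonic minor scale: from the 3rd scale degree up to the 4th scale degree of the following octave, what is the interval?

major 9th

Gb harmonic minor: Gb Ab Bbb Cb Db Ebb F.
That puts Bbb below Cb.
Counting 9 letters and 14 half steps from Bbb gives a major ninth.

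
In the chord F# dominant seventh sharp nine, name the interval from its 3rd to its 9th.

major seventh

The chord tones of F# dominant seventh sharp nine are F#-A#-C#-E-G##.
The 3rd is A# and the 9th is G##.
A# up to G## spans 7 letter names and 11 semitones — a major seventh.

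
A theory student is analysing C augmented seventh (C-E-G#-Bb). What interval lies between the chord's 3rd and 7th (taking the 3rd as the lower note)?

d5

That puts E below Bb.
E up to Bb is 6 semitones, a half step narrower than a perfect fifth, so the interval is diminished.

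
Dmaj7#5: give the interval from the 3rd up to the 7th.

perfect 5th

D+maj7 is spelled D-F♯-A♯-C♯.
So we need the interval from F♯ up to C♯.
From F♯ to C♯ is 7 semitones, exactly the perfect fifth.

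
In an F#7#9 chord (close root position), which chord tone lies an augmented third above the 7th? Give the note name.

G##

Spelling the chord: F#, A#, C#, E, G##.
The 7th is E. An augmented third above E is G##.
G## is the chord's 9th.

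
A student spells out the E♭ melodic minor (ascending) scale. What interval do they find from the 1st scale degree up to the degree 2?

major 2nd

Spelling the E♭ melodic minor (ascending) scale: E♭ F G♭ A♭ B♭ C D.
1st scale degree = E♭; 2nd scale degree = F.
Counting 2 letters and 2 half steps from E♭ gives a major second.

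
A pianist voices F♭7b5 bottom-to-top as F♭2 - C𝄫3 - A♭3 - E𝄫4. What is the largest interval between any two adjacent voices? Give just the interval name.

Adjacent intervals: F♭2→C𝄫3 = diminished fifth; C𝄫3→A♭3 = augmented sixth; A♭3→E𝄫4 = diminished fifth.
The largest is C𝄫3 to A♭3, an augmented sixth (10 semitones).

augmented 6th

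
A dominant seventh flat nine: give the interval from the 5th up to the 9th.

diminished fifth

Spelling the chord: A, C♯, E, G, B♭.
So we need the interval from E up to B♭.
5 letter names make it a fifth; at 6 semitones (a half step narrower than perfect) the quality is diminished.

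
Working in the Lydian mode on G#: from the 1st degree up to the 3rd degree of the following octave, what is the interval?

The scale runs G# A# B# C## D# E# F##.
1st degree = G#; scale degree 3 (up an octave) = B#.
Counting 10 letters and 16 half steps from G# gives a major tenth.

M10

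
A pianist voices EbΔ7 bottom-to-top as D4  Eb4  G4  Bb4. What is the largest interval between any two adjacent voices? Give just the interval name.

Adjacent intervals: D4→Eb4 = minor second; Eb4→G4 = major third; G4→Bb4 = minor third.
The largest is Eb4 to G4, a major third (4 semitones).

major 3rd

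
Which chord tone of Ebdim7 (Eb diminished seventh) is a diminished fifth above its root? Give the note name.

Bbb

The chord tones of Eb diminished seventh are Eb Gb Bbb Dbb.
The root is Eb. A diminished fifth above Eb is Bbb.
Bbb is the chord's 5th.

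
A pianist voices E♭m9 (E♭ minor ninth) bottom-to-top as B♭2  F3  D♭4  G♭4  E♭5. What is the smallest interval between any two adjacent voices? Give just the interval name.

perfect fourth

Adjacent intervals: B♭2→F3 = perfect fifth; F3→D♭4 = minor sixth; D♭4→G♭4 = perfect fourth; G♭4→E♭5 = major sixth.
The smallest is D♭4 to G♭4, a perfect fourth (5 semitones).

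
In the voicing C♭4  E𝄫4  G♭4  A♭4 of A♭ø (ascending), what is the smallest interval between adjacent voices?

Adjacent intervals: C♭4→E𝄫4 = minor third; E𝄫4→G♭4 = major third; G♭4→A♭4 = major second.
The smallest is G♭4 to A♭4, a major second (2 semitones).

major 2nd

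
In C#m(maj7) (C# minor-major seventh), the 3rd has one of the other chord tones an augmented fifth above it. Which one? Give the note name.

B#

Spelling the chord: C#, E, G#, B#.
The 3rd is E. An augmented fifth above E is B#.
B# is the chord's 7th.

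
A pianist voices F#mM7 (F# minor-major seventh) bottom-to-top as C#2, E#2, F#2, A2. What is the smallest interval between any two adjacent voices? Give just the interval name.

Adjacent intervals: C#2→E#2 = major third; E#2→F#2 = minor second; F#2→A2 = minor third.
The smallest is E#2 to F#2, a minor second (1 semitone).

minor second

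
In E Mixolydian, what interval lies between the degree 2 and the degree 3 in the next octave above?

Spelling E Mixolydian: E F♯ G♯ A B C♯ D.
The degree 2 is F♯ and the 3rd degree (up an octave) is G♯.
F♯ up to G♯ spans 9 letter names and 14 semitones — a major ninth.

major ninth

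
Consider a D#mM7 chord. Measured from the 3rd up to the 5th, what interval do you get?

M3

The chord tones of D#mM7 are D#–F#–A#–C##.
The 3rd is F# and the 5th is A#.
From F# to A# is 4 semitones, exactly the major third.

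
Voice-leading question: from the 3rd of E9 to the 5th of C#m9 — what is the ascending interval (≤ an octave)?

perfect 1st

The 3rd of E9 is G#; the 5th of C#m9 is G#.
From G# to G# is 0 semitones, exactly the perfect unison.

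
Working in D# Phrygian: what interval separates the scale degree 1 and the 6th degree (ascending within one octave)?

m6

D# phrygian: D# E F# G# A# B C#.
Scale degree 1 = D#; scale degree 6 = B.
6 letter names make it a sixth; at 8 semitones (a half step narrower than major) the quality is minor.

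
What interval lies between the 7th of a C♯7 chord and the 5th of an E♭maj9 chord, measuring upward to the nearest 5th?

The 7th of C♯7 is B; the 5th of E♭maj9 is B♭.
8 letter names make it an octave; at 11 semitones (a half step narrower than perfect) the quality is diminished.

diminished octave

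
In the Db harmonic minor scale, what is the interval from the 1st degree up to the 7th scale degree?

M7

Db harmonic minor: Db Eb Fb Gb Ab Bbb C.
That puts Db below C.
Counting 7 letters and 11 half steps from Db gives a major seventh.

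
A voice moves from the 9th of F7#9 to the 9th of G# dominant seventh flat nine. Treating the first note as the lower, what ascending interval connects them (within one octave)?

minor 2nd

F7#9 has G# as its 9th, and G# dominant seventh flat nine has A as its 9th.
From G# to A: 1 semitone over a second = minor.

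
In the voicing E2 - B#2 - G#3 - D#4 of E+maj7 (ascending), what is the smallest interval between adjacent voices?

Adjacent intervals: E2→B#2 = augmented fifth; B#2→G#3 = minor sixth; G#3→D#4 = perfect fifth.
The smallest is G#3 to D#4, a perfect fifth (7 semitones).

perfect fifth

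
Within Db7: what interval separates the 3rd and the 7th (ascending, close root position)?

Db7 (Db dominant seventh): Db, F, Ab, Cb.
The 3rd is F and the 7th is Cb.
From F to Cb: 6 semitones over a fifth = diminished.

diminished fifth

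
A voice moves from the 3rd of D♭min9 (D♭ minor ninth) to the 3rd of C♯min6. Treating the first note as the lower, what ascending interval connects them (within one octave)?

augmented 7th

The 3rd of D♭min9 (D♭ minor ninth) is F♭; the 3rd of C♯min6 is E.
F♭ up to E is 12 semitones, a half step wider than a major seventh, so the interval is augmented.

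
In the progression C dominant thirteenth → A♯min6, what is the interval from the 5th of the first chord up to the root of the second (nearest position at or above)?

The 5th of C dominant thirteenth is G; the root of A♯min6 is A♯.
G up to A♯ is 3 semitones, a half step wider than a major second, so the interval is augmented.

augmented 2nd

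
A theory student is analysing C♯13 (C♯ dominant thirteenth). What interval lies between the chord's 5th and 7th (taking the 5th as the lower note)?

m3

C♯13 is spelled C♯-E♯-G♯-B-D♯-A♯.
5th = G♯; 7th = B.
G♯ up to B is 3 semitones, a half step narrower than a major third, so the interval is minor.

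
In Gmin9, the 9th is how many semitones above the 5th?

Spelling the chord: G, Bb, D, F, A.
D to A is a perfect fifth: 7 semitones.

7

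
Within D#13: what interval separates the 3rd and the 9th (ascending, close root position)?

The chord tones of D#13 are D#–F##–A#–C#–E#–B#.
So we need the interval from F## up to E#.
From F## to E#: 10 semitones over a seventh = minor.

m7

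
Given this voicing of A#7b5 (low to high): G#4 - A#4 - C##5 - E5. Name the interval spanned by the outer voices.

The outer voices are G#4 and E5.
G# up to E is 8 semitones, a half step narrower than a major sixth, so the interval is minor.

m6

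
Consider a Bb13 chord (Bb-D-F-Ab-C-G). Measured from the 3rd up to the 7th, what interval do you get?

The 3rd is D and the 7th is Ab.
5 letter names make it a fifth; at 6 semitones (a half step narrower than perfect) the quality is diminished.

d5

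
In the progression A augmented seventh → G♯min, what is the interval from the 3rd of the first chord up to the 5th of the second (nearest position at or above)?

M2

A augmented seventh has C♯ as its 3rd, and G♯min has D♯ as its 5th.
From C♯ to D♯ is 2 semitones, exactly the major second.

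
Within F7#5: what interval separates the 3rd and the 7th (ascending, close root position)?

F7#5: F, A, C♯, E♭.
That puts A below E♭.
5 letter names make it a fifth; at 6 semitones (a half step narrower than perfect) the quality is diminished.

diminished 5th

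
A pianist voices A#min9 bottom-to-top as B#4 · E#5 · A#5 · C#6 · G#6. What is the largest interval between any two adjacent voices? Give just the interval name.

P5

Adjacent intervals: B#4→E#5 = perfect fourth; E#5→A#5 = perfect fourth; A#5→C#6 = minor third; C#6→G#6 = perfect fifth.
The largest is C#6 to G#6, a perfect fifth (7 semitones).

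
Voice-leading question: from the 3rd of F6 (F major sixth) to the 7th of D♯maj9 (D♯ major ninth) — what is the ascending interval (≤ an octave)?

augmented third

F6 (F major sixth) has A as its 3rd, and D♯maj9 (D♯ major ninth) has C𝄪 as its 7th.
A up to C𝄪 is 5 semitones, a half step wider than a major third, so the interval is augmented.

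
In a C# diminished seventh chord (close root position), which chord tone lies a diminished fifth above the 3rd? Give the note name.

Bb

C#dim7 is spelled C# E G Bb.
The 3rd is E. A diminished fifth above E is Bb.
Bb is the chord's 7th.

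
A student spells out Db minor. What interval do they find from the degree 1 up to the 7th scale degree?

m7

Spelling Db minor: Db Eb Fb Gb Ab Bbb Cb.
So we need the interval from Db up to Cb.
From Db to Cb: 10 semitones over a seventh = minor.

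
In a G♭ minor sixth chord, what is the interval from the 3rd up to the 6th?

G♭min6 is spelled G♭, B𝄫, D♭, E♭.
The 3rd is B𝄫 and the 6th is E♭.
4 letter names make it a fourth; at 6 semitones (a half step wider than perfect) the quality is augmented.

augmented fourth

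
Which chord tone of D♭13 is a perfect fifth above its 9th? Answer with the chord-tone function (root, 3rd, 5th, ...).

The chord tones of D♭ dominant thirteenth are D♭ F A♭ C♭ E♭ B♭.
The 9th is E♭. A perfect fifth above E♭ is B♭.
B♭ is the chord's 13th.

13th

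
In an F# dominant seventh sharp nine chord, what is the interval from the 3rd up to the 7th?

Spelling the chord: F#, A#, C#, E, G##.
That puts A# below E.
From A# to E: 6 semitones over a fifth = diminished.
That tritone between 3rd and 7th is what gives the dominant seventh its pull toward resolution.

diminished fifth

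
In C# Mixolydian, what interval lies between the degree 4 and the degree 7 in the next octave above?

perfect 11th

The scale runs C# D# E# F# G# A# B.
Degree 4 = F#; degree 7 (up an octave) = B.
From F# to B is 17 semitones, exactly the perfect eleventh.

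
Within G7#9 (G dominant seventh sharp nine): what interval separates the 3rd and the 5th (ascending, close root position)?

G7#9 (G dominant seventh sharp nine) is spelled G-B-D-F-A♯.
The 3rd is B and the 5th is D.
B up to D is 3 semitones, a half step narrower than a major third, so the interval is minor.

minor third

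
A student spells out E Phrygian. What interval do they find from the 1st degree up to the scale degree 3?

Spelling E Phrygian: E F G A B C D.
So we need the interval from E up to G.
E up to G is 3 semitones, a half step narrower than a major third, so the interval is minor.

minor 3rd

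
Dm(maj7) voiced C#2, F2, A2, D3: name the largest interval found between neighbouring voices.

perfect 4th

Adjacent intervals: C#2→F2 = diminished fourth; F2→A2 = major third; A2→D3 = perfect fourth.
The largest is A2 to D3, a perfect fourth (5 semitones).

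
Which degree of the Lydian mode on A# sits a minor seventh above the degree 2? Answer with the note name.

The scale is A# B# C## D## E# F## G##.
The degree 2 is B#; a minor seventh above that is A# — scale degree 1.

A#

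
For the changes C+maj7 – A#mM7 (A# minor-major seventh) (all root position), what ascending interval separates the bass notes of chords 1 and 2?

augmented sixth

The roots are C and A#.
C up to A# is 10 semitones, a half step wider than a major sixth, so the interval is augmented.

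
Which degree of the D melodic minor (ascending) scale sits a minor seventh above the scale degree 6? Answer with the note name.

The scale is D E F G A B C♯.
The scale degree 6 is B; a minor seventh above that is A — scale degree 5.

A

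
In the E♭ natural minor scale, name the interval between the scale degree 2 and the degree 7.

The scale runs E♭ F G♭ A♭ B♭ C♭ D♭.
The scale degree 2 is F and the degree 7 is D♭.
6 letter names make it a sixth; at 8 semitones (a half step narrower than major) the quality is minor.

minor sixth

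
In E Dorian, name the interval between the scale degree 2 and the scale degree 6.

perfect fifth

The scale runs E F♯ G A B C♯ D.
So we need the interval from F♯ up to C♯.
From F♯ to C♯ is 7 semitones, exactly the perfect fifth.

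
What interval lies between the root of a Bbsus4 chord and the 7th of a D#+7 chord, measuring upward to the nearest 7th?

augmented second

The root of Bbsus4 is Bb; the 7th of D#+7 is C#.
From Bb to C#: 3 semitones over a second = augmented.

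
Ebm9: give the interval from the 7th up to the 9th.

major 3rd

The chord tones of Ebm9 (Eb minor ninth) are Eb–Gb–Bb–Db–F.
The 7th is Db and the 9th is F.
Counting 3 letters and 4 half steps from Db gives a major third.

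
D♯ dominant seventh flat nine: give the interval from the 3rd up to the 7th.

diminished fifth

The chord tones of D♯7b9 are D♯-F𝄪-A♯-C♯-E.
3rd = F𝄪; 7th = C♯.
F𝄪 up to C♯ is 6 semitones, a half step narrower than a perfect fifth, so the interval is diminished.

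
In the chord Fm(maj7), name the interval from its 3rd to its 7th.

augmented fifth

Spelling the chord: F, Ab, C, E.
That puts Ab below E.
Ab up to E is 8 semitones, a half step wider than a perfect fifth, so the interval is augmented.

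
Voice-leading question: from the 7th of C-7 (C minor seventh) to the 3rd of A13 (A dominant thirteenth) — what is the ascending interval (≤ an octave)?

augmented second

C-7 (C minor seventh) has Bb as its 7th, and A13 (A dominant thirteenth) has C# as its 3rd.
2 letter names make it a second; at 3 semitones (a half step wider than major) the quality is augmented.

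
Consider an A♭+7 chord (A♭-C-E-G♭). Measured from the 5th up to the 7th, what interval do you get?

diminished third

So we need the interval from E up to G♭.
E up to G♭ is 2 semitones, a whole step narrower than a major third, so the interval is diminished.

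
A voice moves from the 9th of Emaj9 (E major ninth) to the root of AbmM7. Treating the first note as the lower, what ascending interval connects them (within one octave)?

diminished 3rd

The 9th of Emaj9 (E major ninth) is F#; the root of AbmM7 is Ab.
3 letter names make it a third; at 2 semitones (a whole step narrower than major) the quality is diminished.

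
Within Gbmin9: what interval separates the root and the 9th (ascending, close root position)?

major ninth

The chord tones of Gbmin9 are Gb-Bbb-Db-Fb-Ab.
So we need the interval from Gb up to Ab.
Gb up to Ab spans 9 letter names and 14 semitones — a major ninth.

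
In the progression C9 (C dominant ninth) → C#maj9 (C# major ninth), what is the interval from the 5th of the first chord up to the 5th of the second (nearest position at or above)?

C9 (C dominant ninth) has G as its 5th, and C#maj9 (C# major ninth) has G# as its 5th.
G up to G# is 1 semitone, a half step wider than a perfect unison, so the interval is augmented.

A1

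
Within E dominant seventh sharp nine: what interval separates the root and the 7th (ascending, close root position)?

minor seventh

Spelling the chord: E–G#–B–D–F##.
So we need the interval from E up to D.
7 letter names make it a seventh; at 10 semitones (a half step narrower than major) the quality is minor.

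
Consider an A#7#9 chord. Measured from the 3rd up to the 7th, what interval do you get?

d5

The chord tones of A# dominant seventh sharp nine are A# C## E# G# B##.
That puts C## below G#.
From C## to G#: 6 semitones over a fifth = diminished.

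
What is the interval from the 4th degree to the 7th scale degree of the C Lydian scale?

perfect fourth

Spelling the C Lydian scale: C D E F# G A B.
So we need the interval from F# up to B.
F# up to B spans 4 letter names and 5 semitones — a perfect fourth.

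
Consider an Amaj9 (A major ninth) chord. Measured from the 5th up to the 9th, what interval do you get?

Amaj9: A-C♯-E-G♯-B.
So we need the interval from E up to B.
Counting 5 letters and 7 half steps from E gives a perfect fifth.

perfect fifth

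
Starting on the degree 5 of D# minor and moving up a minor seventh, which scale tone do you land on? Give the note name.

G#

The scale is D# E# F# G# A# B C#.
The degree 5 is A#; a minor seventh above that is G# — scale degree 4.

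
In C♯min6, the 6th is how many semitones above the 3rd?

C♯ minor sixth is spelled C♯, E, G♯, A♯.
E to A♯ is an augmented fourth: 6 semitones.

6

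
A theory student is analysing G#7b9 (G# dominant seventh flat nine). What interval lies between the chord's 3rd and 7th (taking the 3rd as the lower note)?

d5

G#7b9 (G# dominant seventh flat nine): G#-B#-D#-F#-A.
So we need the interval from B# up to F#.
From B# to F#: 6 semitones over a fifth = diminished.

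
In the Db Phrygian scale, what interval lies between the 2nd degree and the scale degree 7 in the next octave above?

The scale runs Db Ebb Fb Gb Ab Bbb Cb.
So we need the interval from Ebb up to Cb.
Counting 13 letters and 21 half steps from Ebb gives a major thirteenth.

major thirteenth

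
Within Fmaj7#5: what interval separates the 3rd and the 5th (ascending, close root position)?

major third

Spelling the chord: F A C♯ E.
So we need the interval from A up to C♯.
From A to C♯ is 4 semitones, exactly the major third.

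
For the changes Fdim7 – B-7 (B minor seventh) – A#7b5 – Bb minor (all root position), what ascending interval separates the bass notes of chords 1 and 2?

The roots are F and B.
F up to B is 6 semitones, a half step wider than a perfect fourth, so the interval is augmented.

augmented fourth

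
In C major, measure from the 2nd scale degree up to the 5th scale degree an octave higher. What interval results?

The scale runs C D E F G A B.
That puts D below G.
Counting 11 letters and 17 half steps from D gives a perfect eleventh.

P11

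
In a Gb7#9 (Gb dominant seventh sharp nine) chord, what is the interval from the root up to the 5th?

The chord tones of Gb dominant seventh sharp nine are Gb, Bb, Db, Fb, A.
That puts Gb below Db.
Gb up to Db spans 5 letter names and 7 semitones — a perfect fifth.

perfect fifth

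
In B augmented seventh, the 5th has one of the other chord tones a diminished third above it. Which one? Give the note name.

B augmented seventh is spelled B, D#, F##, A.
The 5th is F##. A diminished third above F## is A.
A is the chord's 7th.

A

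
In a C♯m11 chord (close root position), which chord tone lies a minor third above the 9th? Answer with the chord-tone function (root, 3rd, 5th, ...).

Spelling the chord: C♯, E, G♯, B, D♯, F♯.
The 9th is D♯. A minor third above D♯ is F♯.
F♯ is the chord's 11th.

11th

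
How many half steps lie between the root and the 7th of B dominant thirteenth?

The chord tones of B13 (B dominant thirteenth) are B, D#, F#, A, C#, G#.
B to A is a minor seventh: 10 semitones.

10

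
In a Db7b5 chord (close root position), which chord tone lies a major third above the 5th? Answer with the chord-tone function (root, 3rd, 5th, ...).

Db7b5: Db, F, Abb, Cb.
The 5th is Abb. A major third above Abb is Cb.
Cb is the chord's 7th.

7th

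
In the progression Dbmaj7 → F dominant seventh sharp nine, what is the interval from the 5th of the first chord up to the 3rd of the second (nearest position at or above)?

The 5th of Dbmaj7 is Ab; the 3rd of F dominant seventh sharp nine is A.
From Ab to A: 1 semitone over a unison = augmented.

augmented 1st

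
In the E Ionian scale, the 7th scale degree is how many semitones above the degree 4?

6

The scale is E F# G# A B C# D#.
A up to D# is an augmented fourth — 6 semitones.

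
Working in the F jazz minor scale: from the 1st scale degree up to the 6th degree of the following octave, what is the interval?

major thirteenth

The scale runs F G A♭ B♭ C D E.
1st scale degree = F; scale degree 6 (up an octave) = D.
From F to D is 21 semitones, exactly the major thirteenth.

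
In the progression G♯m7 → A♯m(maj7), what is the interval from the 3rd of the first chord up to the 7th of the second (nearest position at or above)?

G♯m7 has B as its 3rd, and A♯m(maj7) has G𝄪 as its 7th.
6 letter names make it a sixth; at 10 semitones (a half step wider than major) the quality is augmented.

augmented 6th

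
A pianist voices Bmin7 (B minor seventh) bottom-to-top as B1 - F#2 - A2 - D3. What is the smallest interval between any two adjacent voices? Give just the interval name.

minor 3rd

Adjacent intervals: B1→F#2 = perfect fifth; F#2→A2 = minor third; A2→D3 = perfect fourth.
The smallest is F#2 to A2, a minor third (3 semitones).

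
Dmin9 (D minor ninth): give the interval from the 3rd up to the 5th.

Dmin9 (D minor ninth): D F A C E.
3rd = F; 5th = A.
F up to A spans 3 letter names and 4 semitones — a major third.

major 3rd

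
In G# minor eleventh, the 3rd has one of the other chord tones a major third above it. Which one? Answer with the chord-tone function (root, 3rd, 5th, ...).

G#m11 (G# minor eleventh): G# B D# F# A# C#.
The 3rd is B. A major third above B is D#.
D# is the chord's 5th.

5th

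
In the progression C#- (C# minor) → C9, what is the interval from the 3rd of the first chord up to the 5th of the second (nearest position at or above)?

minor third

The 3rd of C#- (C# minor) is E; the 5th of C9 is G.
From E to G: 3 semitones over a third = minor.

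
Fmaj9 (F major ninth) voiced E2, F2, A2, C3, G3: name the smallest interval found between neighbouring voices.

minor second

Adjacent intervals: E2→F2 = minor second; F2→A2 = major third; A2→C3 = minor third; C3→G3 = perfect fifth.
The smallest is E2 to F2, a minor second (1 semitone).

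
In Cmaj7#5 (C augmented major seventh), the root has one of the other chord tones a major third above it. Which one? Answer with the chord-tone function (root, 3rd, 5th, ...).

3rd

Spelling the chord: C-E-G#-B.
The root is C. A major third above C is E.
E is the chord's 3rd.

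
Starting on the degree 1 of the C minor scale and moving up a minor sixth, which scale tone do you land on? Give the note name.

The scale is C D Eb F G Ab Bb.
The degree 1 is C; a minor sixth above that is Ab — scale degree 6.

Ab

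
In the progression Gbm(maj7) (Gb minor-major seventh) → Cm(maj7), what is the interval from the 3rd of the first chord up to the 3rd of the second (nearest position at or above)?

Gbm(maj7) (Gb minor-major seventh) has Bbb as its 3rd, and Cm(maj7) has Eb as its 3rd.
From Bbb to Eb: 6 semitones over a fourth = augmented.

augmented 4th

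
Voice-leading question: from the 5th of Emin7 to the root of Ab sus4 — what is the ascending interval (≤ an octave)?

diminished seventh

The 5th of Emin7 is B; the root of Ab sus4 is Ab.
B up to Ab is 9 semitones, a whole step narrower than a major seventh, so the interval is diminished.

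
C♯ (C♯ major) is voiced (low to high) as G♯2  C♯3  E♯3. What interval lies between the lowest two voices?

perfect fourth

Those voices are G♯2 and C♯3.
Counting 4 letters and 5 half steps from G♯ gives a perfect fourth.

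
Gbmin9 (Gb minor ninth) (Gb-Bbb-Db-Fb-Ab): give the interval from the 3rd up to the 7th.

perfect fifth

3rd = Bbb; 7th = Fb.
Bbb up to Fb spans 5 letter names and 7 semitones — a perfect fifth.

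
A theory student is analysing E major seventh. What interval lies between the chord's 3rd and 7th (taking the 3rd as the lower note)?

perfect fifth

The chord tones of EΔ7 are E, G#, B, D#.
So we need the interval from G# up to D#.
From G# to D# is 7 semitones, exactly the perfect fifth.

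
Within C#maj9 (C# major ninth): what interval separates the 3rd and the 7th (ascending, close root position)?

C# major ninth: C#, E#, G#, B#, D#.
The 3rd is E# and the 7th is B#.
E# up to B# spans 5 letter names and 7 semitones — a perfect fifth.

perfect fifth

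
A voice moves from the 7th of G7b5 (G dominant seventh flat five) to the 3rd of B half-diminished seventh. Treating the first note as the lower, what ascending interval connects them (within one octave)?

major 6th

The 7th of G7b5 (G dominant seventh flat five) is F; the 3rd of B half-diminished seventh is D.
From F to D is 9 semitones, exactly the major sixth.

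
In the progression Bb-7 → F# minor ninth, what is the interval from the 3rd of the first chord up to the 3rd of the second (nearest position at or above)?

augmented fifth

The 3rd of Bb-7 is Db; the 3rd of F# minor ninth is A.
5 letter names make it a fifth; at 8 semitones (a half step wider than perfect) the quality is augmented.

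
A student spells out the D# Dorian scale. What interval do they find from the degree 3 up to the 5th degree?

Spelling the D# Dorian scale: D# E# F# G# A# B# C#.
The degree 3 is F# and the 5th scale degree is A#.
Counting 3 letters and 4 half steps from F# gives a major third.

major third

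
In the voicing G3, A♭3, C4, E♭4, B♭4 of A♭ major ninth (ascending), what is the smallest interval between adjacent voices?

m2

Adjacent intervals: G3→A♭3 = minor second; A♭3→C4 = major third; C4→E♭4 = minor third; E♭4→B♭4 = perfect fifth.
The smallest is G3 to A♭3, a minor second (1 semitone).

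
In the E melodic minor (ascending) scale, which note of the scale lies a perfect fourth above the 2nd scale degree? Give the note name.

The scale is E F♯ G A B C♯ D♯.
The 2nd scale degree is F♯; a perfect fourth above that is B — scale degree 5.

B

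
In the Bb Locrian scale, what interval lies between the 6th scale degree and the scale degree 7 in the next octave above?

M9

Spelling the Bb Locrian scale: Bb Cb Db Eb Fb Gb Ab.
6th scale degree = Gb; scale degree 7 (up an octave) = Ab.
Counting 9 letters and 14 half steps from Gb gives a major ninth.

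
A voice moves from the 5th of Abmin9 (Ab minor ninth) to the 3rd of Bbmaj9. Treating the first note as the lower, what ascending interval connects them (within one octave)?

The 5th of Abmin9 (Ab minor ninth) is Eb; the 3rd of Bbmaj9 is D.
From Eb to D is 11 semitones, exactly the major seventh.

major seventh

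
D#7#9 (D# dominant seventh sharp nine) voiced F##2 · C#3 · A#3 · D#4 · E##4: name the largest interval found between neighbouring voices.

major sixth

Adjacent intervals: F##2→C#3 = diminished fifth; C#3→A#3 = major sixth; A#3→D#4 = perfect fourth; D#4→E##4 = augmented second.
The largest is C#3 to A#3, a major sixth (9 semitones).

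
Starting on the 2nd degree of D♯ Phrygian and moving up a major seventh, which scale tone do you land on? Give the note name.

The scale is D♯ E F♯ G♯ A♯ B C♯.
The 2nd degree is E; a major seventh above that is D♯ — scale degree 1.

D#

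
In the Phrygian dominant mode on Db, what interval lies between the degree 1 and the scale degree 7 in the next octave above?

minor fourteenth

The scale runs Db Ebb F Gb Ab Bbb Cb.
Degree 1 = Db; scale degree 7 (up an octave) = Cb.
From Db to Cb: 22 semitones over a fourteenth = minor.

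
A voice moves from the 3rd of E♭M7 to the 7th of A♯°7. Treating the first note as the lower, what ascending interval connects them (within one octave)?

The 3rd of E♭M7 is G; the 7th of A♯°7 is G.
G up to G spans 1 letter names and 0 semitones — a perfect unison.

perfect 1st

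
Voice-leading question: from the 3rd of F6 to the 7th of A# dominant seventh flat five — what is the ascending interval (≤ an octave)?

F6 has A as its 3rd, and A# dominant seventh flat five has G# as its 7th.
A up to G# spans 7 letter names and 11 semitones — a major seventh.

major seventh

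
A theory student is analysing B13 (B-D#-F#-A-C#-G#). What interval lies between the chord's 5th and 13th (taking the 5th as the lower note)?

The 5th is F# and the 13th is G#.
From F# to G# is 14 semitones, exactly the major ninth.

major ninth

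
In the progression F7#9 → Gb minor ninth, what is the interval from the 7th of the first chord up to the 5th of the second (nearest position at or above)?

minor seventh

F7#9 has Eb as its 7th, and Gb minor ninth has Db as its 5th.
Eb up to Db is 10 semitones, a half step narrower than a major seventh, so the interval is minor.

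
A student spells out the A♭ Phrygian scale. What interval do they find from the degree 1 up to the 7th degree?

minor 7th

A♭ phrygian: A♭ B𝄫 C♭ D♭ E♭ F♭ G♭.
That puts A♭ below G♭.
7 letter names make it a seventh; at 10 semitones (a half step narrower than major) the quality is minor.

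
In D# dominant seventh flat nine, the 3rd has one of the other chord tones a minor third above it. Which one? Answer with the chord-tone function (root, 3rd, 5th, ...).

5th

D#7b9: D#-F##-A#-C#-E.
The 3rd is F##. A minor third above F## is A#.
A# is the chord's 5th.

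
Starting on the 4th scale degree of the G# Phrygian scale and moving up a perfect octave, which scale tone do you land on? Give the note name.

C#

The scale is G# A B C# D# E F#.
The 4th scale degree is C#; a perfect octave above that is C# — scale degree 4.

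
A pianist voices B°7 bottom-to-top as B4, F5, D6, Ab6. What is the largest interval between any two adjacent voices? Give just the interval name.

Adjacent intervals: B4→F5 = diminished fifth; F5→D6 = major sixth; D6→Ab6 = diminished fifth.
The largest is F5 to D6, a major sixth (9 semitones).

major sixth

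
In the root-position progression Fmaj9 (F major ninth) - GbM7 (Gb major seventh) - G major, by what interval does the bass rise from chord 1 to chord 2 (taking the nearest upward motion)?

m2

The roots are F and Gb.
2 letter names make it a second; at 1 semitone (a half step narrower than major) the quality is minor.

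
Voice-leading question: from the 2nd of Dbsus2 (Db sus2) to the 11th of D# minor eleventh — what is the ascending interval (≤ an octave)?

augmented third

The 2nd of Dbsus2 (Db sus2) is Eb; the 11th of D# minor eleventh is G#.
Eb up to G# is 5 semitones, a half step wider than a major third, so the interval is augmented.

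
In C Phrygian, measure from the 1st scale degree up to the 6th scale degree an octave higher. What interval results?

The scale runs C D♭ E♭ F G A♭ B♭.
So we need the interval from C up to A♭.
From C to A♭: 20 semitones over a thirteenth = minor.

minor thirteenth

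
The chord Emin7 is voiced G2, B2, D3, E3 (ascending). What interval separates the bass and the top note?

major sixth

The outer voices are G2 and E3.
Counting 6 letters and 9 half steps from G gives a major sixth.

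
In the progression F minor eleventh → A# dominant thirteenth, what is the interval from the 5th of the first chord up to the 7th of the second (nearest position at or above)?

The 5th of F minor eleventh is C; the 7th of A# dominant thirteenth is G#.
From C to G#: 8 semitones over a fifth = augmented.

augmented 5th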